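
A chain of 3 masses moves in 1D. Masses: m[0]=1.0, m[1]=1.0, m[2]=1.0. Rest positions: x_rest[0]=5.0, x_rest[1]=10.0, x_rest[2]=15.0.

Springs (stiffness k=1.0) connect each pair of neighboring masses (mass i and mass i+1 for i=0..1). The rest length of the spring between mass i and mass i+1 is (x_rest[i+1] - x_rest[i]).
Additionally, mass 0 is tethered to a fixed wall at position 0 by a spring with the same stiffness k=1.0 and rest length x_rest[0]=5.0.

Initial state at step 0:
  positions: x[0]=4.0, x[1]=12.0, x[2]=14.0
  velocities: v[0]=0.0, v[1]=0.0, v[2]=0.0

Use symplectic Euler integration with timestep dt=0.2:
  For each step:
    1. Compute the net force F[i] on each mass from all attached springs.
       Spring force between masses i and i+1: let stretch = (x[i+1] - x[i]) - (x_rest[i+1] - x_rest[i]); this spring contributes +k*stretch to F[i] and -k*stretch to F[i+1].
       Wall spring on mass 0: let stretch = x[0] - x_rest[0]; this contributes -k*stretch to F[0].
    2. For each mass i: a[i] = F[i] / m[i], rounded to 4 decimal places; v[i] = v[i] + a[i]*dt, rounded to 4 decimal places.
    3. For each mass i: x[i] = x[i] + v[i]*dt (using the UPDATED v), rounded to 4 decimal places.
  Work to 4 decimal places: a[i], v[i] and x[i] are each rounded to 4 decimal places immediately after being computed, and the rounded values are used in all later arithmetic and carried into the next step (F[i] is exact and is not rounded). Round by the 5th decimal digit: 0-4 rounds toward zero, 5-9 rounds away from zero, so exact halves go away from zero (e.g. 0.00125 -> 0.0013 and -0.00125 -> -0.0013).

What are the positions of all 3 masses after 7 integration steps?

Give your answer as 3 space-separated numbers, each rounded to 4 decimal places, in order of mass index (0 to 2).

Answer: 6.2271 8.3696 15.8863

Derivation:
Step 0: x=[4.0000 12.0000 14.0000] v=[0.0000 0.0000 0.0000]
Step 1: x=[4.1600 11.7600 14.1200] v=[0.8000 -1.2000 0.6000]
Step 2: x=[4.4576 11.3104 14.3456] v=[1.4880 -2.2480 1.1280]
Step 3: x=[4.8510 10.7081 14.6498] v=[1.9670 -3.0115 1.5210]
Step 4: x=[5.2846 10.0292 14.9963] v=[2.1682 -3.3946 1.7327]
Step 5: x=[5.6966 9.3592 15.3442] v=[2.0602 -3.3501 1.7393]
Step 6: x=[6.0273 8.7821 15.6527] v=[1.6534 -2.8856 1.5423]
Step 7: x=[6.2271 8.3696 15.8863] v=[0.9989 -2.0624 1.1682]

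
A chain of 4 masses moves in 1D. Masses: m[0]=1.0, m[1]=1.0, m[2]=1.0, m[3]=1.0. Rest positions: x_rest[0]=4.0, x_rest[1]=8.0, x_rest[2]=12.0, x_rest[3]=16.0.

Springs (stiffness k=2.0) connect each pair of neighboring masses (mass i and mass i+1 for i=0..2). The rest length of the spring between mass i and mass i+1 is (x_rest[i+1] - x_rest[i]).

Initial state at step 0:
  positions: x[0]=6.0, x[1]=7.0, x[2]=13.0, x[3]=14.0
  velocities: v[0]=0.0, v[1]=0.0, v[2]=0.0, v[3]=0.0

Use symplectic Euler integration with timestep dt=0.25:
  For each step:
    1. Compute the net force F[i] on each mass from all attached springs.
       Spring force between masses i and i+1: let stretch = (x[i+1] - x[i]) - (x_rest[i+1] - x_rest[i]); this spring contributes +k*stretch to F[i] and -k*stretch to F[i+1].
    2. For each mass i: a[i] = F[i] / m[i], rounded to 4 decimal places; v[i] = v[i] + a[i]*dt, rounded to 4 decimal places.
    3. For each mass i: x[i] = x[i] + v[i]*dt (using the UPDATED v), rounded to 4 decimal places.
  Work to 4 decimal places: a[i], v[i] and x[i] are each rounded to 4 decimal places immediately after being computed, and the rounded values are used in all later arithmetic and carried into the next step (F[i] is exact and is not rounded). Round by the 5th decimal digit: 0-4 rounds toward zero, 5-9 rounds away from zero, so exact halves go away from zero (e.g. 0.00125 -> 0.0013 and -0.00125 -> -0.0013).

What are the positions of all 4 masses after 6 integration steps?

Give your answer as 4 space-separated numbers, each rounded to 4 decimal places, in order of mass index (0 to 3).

Answer: 3.4794 8.5139 11.4862 16.5207

Derivation:
Step 0: x=[6.0000 7.0000 13.0000 14.0000] v=[0.0000 0.0000 0.0000 0.0000]
Step 1: x=[5.6250 7.6250 12.3750 14.3750] v=[-1.5000 2.5000 -2.5000 1.5000]
Step 2: x=[5.0000 8.5938 11.4063 15.0000] v=[-2.5000 3.8750 -3.8750 2.5000]
Step 3: x=[4.3242 9.4649 10.5352 15.6758] v=[-2.7031 3.4844 -3.4844 2.7032]
Step 4: x=[3.7910 9.8272 10.1729 16.2090] v=[-2.1328 1.4492 -1.4493 2.1329]
Step 5: x=[3.5123 9.4782 10.5219 16.4877] v=[-1.1147 -1.3961 1.3959 1.1149]
Step 6: x=[3.4794 8.5139 11.4862 16.5207] v=[-0.1318 -3.8572 3.8570 0.1320]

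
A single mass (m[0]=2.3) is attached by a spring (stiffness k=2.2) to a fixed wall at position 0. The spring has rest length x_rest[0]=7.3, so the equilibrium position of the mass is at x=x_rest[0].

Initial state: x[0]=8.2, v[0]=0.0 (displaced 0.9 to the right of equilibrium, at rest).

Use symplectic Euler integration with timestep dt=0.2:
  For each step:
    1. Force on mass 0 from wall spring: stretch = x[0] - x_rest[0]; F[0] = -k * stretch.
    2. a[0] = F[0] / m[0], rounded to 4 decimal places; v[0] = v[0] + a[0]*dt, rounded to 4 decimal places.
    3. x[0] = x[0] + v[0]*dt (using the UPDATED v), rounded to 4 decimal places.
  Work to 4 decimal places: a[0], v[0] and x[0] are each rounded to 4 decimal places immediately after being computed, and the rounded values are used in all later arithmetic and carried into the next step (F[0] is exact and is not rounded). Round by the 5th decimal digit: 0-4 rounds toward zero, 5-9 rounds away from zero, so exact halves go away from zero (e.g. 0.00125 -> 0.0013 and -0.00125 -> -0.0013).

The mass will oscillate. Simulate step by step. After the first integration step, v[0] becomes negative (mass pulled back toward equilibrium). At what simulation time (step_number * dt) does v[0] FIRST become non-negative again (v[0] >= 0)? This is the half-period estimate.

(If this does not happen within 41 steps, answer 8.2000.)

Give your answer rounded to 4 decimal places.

Answer: 3.4000

Derivation:
Step 0: x=[8.2000] v=[0.0000]
Step 1: x=[8.1656] v=[-0.1722]
Step 2: x=[8.0980] v=[-0.3378]
Step 3: x=[7.9999] v=[-0.4905]
Step 4: x=[7.8750] v=[-0.6244]
Step 5: x=[7.7281] v=[-0.7344]
Step 6: x=[7.5648] v=[-0.8163]
Step 7: x=[7.3914] v=[-0.8670]
Step 8: x=[7.2145] v=[-0.8845]
Step 9: x=[7.0409] v=[-0.8681]
Step 10: x=[6.8772] v=[-0.8185]
Step 11: x=[6.7297] v=[-0.7376]
Step 12: x=[6.6040] v=[-0.6285]
Step 13: x=[6.5049] v=[-0.4954]
Step 14: x=[6.4362] v=[-0.3433]
Step 15: x=[6.4006] v=[-0.1781]
Step 16: x=[6.3994] v=[-0.0060]
Step 17: x=[6.4327] v=[0.1663]
First v>=0 after going negative at step 17, time=3.4000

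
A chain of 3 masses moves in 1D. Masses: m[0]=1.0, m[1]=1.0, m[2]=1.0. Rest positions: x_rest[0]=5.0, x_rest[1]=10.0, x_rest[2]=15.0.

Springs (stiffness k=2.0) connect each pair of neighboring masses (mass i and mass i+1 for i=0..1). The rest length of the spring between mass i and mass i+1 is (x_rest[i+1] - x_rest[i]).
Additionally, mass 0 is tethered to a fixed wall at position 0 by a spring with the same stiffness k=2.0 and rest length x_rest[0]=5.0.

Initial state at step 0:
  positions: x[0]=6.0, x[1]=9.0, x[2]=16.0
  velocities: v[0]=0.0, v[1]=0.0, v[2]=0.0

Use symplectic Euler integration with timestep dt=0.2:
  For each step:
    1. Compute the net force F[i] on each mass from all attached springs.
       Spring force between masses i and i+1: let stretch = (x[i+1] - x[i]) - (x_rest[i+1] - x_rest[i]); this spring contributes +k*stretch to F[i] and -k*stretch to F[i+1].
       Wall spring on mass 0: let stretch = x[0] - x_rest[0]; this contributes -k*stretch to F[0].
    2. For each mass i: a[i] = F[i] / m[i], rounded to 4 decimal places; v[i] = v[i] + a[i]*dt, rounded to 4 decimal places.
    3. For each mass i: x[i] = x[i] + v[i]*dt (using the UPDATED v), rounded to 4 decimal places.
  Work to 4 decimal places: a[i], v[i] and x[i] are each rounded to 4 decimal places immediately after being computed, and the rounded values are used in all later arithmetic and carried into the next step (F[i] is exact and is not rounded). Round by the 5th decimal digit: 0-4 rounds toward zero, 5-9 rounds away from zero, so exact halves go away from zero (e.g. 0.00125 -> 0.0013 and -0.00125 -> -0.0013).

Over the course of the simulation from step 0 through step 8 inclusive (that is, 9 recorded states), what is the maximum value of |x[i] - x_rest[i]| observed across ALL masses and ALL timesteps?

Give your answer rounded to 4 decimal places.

Answer: 1.4672

Derivation:
Step 0: x=[6.0000 9.0000 16.0000] v=[0.0000 0.0000 0.0000]
Step 1: x=[5.7600 9.3200 15.8400] v=[-1.2000 1.6000 -0.8000]
Step 2: x=[5.3440 9.8768 15.5584] v=[-2.0800 2.7840 -1.4080]
Step 3: x=[4.8631 10.5255 15.2223] v=[-2.4045 3.2435 -1.6806]
Step 4: x=[4.4461 11.0970 14.9104] v=[-2.0848 2.8573 -1.5593]
Step 5: x=[4.2055 11.4415 14.6935] v=[-1.2029 1.7223 -1.0847]
Step 6: x=[4.2074 11.4672 14.6164] v=[0.0093 0.1287 -0.3855]
Step 7: x=[4.4535 11.1641 14.6874] v=[1.2303 -1.5155 0.3548]
Step 8: x=[4.8801 10.6060 14.8765] v=[2.1331 -2.7904 0.9455]
Max displacement = 1.4672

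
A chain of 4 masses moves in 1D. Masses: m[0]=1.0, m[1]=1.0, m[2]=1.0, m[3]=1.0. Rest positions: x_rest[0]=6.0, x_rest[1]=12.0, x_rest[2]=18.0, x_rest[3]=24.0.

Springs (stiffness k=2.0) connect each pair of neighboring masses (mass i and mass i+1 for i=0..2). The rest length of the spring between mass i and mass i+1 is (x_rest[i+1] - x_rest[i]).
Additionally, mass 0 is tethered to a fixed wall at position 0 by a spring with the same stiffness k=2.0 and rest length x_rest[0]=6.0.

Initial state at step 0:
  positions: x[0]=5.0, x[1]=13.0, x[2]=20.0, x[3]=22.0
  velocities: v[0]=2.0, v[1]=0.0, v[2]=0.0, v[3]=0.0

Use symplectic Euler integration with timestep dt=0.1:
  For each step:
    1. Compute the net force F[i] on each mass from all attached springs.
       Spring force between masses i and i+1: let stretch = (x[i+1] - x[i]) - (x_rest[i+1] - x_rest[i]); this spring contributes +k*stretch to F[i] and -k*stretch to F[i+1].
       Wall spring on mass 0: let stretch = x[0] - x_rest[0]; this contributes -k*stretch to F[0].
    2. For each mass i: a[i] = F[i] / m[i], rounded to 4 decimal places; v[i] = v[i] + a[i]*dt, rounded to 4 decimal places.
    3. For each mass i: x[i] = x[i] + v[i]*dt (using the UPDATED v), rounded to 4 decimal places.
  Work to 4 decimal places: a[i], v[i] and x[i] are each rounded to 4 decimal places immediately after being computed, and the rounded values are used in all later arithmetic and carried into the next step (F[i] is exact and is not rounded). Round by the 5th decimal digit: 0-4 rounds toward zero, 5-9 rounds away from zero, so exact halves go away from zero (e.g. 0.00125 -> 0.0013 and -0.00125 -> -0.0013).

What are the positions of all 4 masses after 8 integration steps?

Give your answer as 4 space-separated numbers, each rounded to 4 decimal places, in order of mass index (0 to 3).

Answer: 7.6437 12.5621 17.3873 24.2015

Derivation:
Step 0: x=[5.0000 13.0000 20.0000 22.0000] v=[2.0000 0.0000 0.0000 0.0000]
Step 1: x=[5.2600 12.9800 19.9000 22.0800] v=[2.6000 -0.2000 -1.0000 0.8000]
Step 2: x=[5.5692 12.9440 19.7052 22.2364] v=[3.0920 -0.3600 -1.9480 1.5640]
Step 3: x=[5.9145 12.8957 19.4258 22.4622] v=[3.4531 -0.4827 -2.7940 2.2578]
Step 4: x=[6.2811 12.8384 19.0765 22.7473] v=[3.6664 -0.5729 -3.4927 2.8505]
Step 5: x=[6.6533 12.7747 18.6759 23.0789] v=[3.7216 -0.6367 -4.0062 3.3163]
Step 6: x=[7.0148 12.7066 18.2453 23.4425] v=[3.6152 -0.6807 -4.3058 3.6357]
Step 7: x=[7.3499 12.6355 17.8079 23.8221] v=[3.3506 -0.7113 -4.3741 3.7963]
Step 8: x=[7.6437 12.5621 17.3873 24.2015] v=[2.9377 -0.7339 -4.2057 3.7935]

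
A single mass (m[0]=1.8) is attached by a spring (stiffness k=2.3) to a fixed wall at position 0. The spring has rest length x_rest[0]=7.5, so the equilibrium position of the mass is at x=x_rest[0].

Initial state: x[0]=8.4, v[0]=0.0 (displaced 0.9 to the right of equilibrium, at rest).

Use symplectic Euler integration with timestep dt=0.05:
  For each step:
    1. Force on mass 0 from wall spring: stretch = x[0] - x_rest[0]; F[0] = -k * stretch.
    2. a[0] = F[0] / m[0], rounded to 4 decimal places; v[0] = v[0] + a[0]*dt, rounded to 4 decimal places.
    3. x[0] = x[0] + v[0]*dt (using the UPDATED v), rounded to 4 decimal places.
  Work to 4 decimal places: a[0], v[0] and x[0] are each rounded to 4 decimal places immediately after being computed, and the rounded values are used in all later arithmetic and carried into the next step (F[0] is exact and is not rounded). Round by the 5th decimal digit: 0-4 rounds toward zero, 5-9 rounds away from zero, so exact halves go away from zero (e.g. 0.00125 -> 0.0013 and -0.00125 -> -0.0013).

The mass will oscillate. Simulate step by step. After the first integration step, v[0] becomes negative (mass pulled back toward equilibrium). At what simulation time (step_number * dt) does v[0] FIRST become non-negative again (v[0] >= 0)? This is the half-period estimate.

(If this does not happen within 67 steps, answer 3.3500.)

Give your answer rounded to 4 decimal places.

Step 0: x=[8.4000] v=[0.0000]
Step 1: x=[8.3971] v=[-0.0575]
Step 2: x=[8.3914] v=[-0.1148]
Step 3: x=[8.3828] v=[-0.1718]
Step 4: x=[8.3714] v=[-0.2282]
Step 5: x=[8.3572] v=[-0.2839]
Step 6: x=[8.3403] v=[-0.3387]
Step 7: x=[8.3207] v=[-0.3924]
Step 8: x=[8.2985] v=[-0.4448]
Step 9: x=[8.2737] v=[-0.4958]
Step 10: x=[8.2464] v=[-0.5452]
Step 11: x=[8.2168] v=[-0.5929]
Step 12: x=[8.1849] v=[-0.6387]
Step 13: x=[8.1508] v=[-0.6825]
Step 14: x=[8.1146] v=[-0.7241]
Step 15: x=[8.0764] v=[-0.7634]
Step 16: x=[8.0364] v=[-0.8002]
Step 17: x=[7.9947] v=[-0.8345]
Step 18: x=[7.9514] v=[-0.8661]
Step 19: x=[7.9067] v=[-0.8949]
Step 20: x=[7.8607] v=[-0.9209]
Step 21: x=[7.8135] v=[-0.9439]
Step 22: x=[7.7653] v=[-0.9639]
Step 23: x=[7.7163] v=[-0.9809]
Step 24: x=[7.6666] v=[-0.9947]
Step 25: x=[7.6163] v=[-1.0053]
Step 26: x=[7.5657] v=[-1.0127]
Step 27: x=[7.5149] v=[-1.0169]
Step 28: x=[7.4640] v=[-1.0179]
Step 29: x=[7.4132] v=[-1.0156]
Step 30: x=[7.3627] v=[-1.0101]
Step 31: x=[7.3126] v=[-1.0013]
Step 32: x=[7.2631] v=[-0.9893]
Step 33: x=[7.2144] v=[-0.9742]
Step 34: x=[7.1666] v=[-0.9560]
Step 35: x=[7.1199] v=[-0.9347]
Step 36: x=[7.0744] v=[-0.9104]
Step 37: x=[7.0302] v=[-0.8832]
Step 38: x=[6.9875] v=[-0.8532]
Step 39: x=[6.9465] v=[-0.8205]
Step 40: x=[6.9072] v=[-0.7851]
Step 41: x=[6.8698] v=[-0.7472]
Step 42: x=[6.8345] v=[-0.7069]
Step 43: x=[6.8013] v=[-0.6644]
Step 44: x=[6.7703] v=[-0.6198]
Step 45: x=[6.7416] v=[-0.5732]
Step 46: x=[6.7154] v=[-0.5247]
Step 47: x=[6.6917] v=[-0.4746]
Step 48: x=[6.6706] v=[-0.4230]
Step 49: x=[6.6521] v=[-0.3700]
Step 50: x=[6.6363] v=[-0.3158]
Step 51: x=[6.6233] v=[-0.2606]
Step 52: x=[6.6131] v=[-0.2046]
Step 53: x=[6.6057] v=[-0.1479]
Step 54: x=[6.6012] v=[-0.0908]
Step 55: x=[6.5995] v=[-0.0334]
Step 56: x=[6.6007] v=[0.0241]
First v>=0 after going negative at step 56, time=2.8000

Answer: 2.8000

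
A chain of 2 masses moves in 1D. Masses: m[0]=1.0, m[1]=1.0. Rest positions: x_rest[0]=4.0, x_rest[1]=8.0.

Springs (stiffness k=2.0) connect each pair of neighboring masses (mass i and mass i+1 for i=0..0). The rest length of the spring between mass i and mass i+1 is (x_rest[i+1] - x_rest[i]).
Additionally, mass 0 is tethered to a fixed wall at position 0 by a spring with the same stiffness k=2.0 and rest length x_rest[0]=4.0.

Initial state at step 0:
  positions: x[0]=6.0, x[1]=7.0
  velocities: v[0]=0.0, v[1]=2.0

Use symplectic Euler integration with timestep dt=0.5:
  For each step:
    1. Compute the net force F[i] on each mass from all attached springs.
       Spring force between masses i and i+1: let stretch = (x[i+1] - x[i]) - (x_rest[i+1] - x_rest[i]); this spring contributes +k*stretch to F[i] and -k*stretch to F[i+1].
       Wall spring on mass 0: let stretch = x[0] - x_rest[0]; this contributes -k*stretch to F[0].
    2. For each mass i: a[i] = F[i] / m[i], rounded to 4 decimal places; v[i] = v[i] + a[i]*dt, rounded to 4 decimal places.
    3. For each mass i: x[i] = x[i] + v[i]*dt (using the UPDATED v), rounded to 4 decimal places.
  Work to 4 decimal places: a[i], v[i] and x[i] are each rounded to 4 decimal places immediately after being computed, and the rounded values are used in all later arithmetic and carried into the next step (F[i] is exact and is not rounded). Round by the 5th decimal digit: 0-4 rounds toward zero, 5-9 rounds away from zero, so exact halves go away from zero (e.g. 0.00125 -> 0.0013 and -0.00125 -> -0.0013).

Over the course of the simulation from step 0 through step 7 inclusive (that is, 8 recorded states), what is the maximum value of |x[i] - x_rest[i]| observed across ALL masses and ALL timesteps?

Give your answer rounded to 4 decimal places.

Step 0: x=[6.0000 7.0000] v=[0.0000 2.0000]
Step 1: x=[3.5000 9.5000] v=[-5.0000 5.0000]
Step 2: x=[2.2500 11.0000] v=[-2.5000 3.0000]
Step 3: x=[4.2500 10.1250] v=[4.0000 -1.7500]
Step 4: x=[7.0625 8.3125] v=[5.6250 -3.6250]
Step 5: x=[6.9688 7.8750] v=[-0.1875 -0.8750]
Step 6: x=[3.8438 8.9844] v=[-6.2501 2.2188]
Step 7: x=[1.3672 9.5235] v=[-4.9533 1.0782]
Max displacement = 3.0625

Answer: 3.0625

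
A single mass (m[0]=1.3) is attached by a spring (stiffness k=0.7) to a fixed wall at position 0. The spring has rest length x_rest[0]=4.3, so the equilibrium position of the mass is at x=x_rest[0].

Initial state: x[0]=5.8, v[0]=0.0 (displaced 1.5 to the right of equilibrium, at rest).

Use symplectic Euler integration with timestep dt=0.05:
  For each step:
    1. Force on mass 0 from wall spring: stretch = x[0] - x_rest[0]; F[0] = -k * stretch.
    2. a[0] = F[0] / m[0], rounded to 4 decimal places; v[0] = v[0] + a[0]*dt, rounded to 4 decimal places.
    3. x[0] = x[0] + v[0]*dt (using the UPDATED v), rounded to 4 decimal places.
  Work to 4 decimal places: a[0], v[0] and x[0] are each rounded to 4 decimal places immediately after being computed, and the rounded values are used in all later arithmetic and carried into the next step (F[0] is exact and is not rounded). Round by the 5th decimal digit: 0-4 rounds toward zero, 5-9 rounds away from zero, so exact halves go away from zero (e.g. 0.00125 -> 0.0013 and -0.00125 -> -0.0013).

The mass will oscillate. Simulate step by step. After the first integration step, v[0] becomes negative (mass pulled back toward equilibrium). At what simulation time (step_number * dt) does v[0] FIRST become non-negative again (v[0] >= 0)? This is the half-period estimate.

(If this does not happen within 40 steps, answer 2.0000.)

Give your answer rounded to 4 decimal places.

Answer: 2.0000

Derivation:
Step 0: x=[5.8000] v=[0.0000]
Step 1: x=[5.7980] v=[-0.0404]
Step 2: x=[5.7940] v=[-0.0807]
Step 3: x=[5.7880] v=[-0.1209]
Step 4: x=[5.7800] v=[-0.1610]
Step 5: x=[5.7700] v=[-0.2008]
Step 6: x=[5.7580] v=[-0.2404]
Step 7: x=[5.7440] v=[-0.2797]
Step 8: x=[5.7281] v=[-0.3186]
Step 9: x=[5.7102] v=[-0.3571]
Step 10: x=[5.6904] v=[-0.3951]
Step 11: x=[5.6688] v=[-0.4325]
Step 12: x=[5.6453] v=[-0.4694]
Step 13: x=[5.6200] v=[-0.5056]
Step 14: x=[5.5929] v=[-0.5411]
Step 15: x=[5.5641] v=[-0.5759]
Step 16: x=[5.5336] v=[-0.6099]
Step 17: x=[5.5014] v=[-0.6431]
Step 18: x=[5.4676] v=[-0.6754]
Step 19: x=[5.4323] v=[-0.7068]
Step 20: x=[5.3954] v=[-0.7373]
Step 21: x=[5.3571] v=[-0.7668]
Step 22: x=[5.3173] v=[-0.7953]
Step 23: x=[5.2762] v=[-0.8227]
Step 24: x=[5.2338] v=[-0.8490]
Step 25: x=[5.1901] v=[-0.8741]
Step 26: x=[5.1452] v=[-0.8981]
Step 27: x=[5.0992] v=[-0.9209]
Step 28: x=[5.0521] v=[-0.9424]
Step 29: x=[5.0040] v=[-0.9627]
Step 30: x=[4.9549] v=[-0.9817]
Step 31: x=[4.9049] v=[-0.9993]
Step 32: x=[4.8541] v=[-1.0156]
Step 33: x=[4.8026] v=[-1.0305]
Step 34: x=[4.7504] v=[-1.0440]
Step 35: x=[4.6976] v=[-1.0561]
Step 36: x=[4.6443] v=[-1.0668]
Step 37: x=[4.5905] v=[-1.0761]
Step 38: x=[4.5363] v=[-1.0839]
Step 39: x=[4.4818] v=[-1.0903]
Step 40: x=[4.4270] v=[-1.0952]
v[0] did not become non-negative within 40 steps; using fallback time=2.0000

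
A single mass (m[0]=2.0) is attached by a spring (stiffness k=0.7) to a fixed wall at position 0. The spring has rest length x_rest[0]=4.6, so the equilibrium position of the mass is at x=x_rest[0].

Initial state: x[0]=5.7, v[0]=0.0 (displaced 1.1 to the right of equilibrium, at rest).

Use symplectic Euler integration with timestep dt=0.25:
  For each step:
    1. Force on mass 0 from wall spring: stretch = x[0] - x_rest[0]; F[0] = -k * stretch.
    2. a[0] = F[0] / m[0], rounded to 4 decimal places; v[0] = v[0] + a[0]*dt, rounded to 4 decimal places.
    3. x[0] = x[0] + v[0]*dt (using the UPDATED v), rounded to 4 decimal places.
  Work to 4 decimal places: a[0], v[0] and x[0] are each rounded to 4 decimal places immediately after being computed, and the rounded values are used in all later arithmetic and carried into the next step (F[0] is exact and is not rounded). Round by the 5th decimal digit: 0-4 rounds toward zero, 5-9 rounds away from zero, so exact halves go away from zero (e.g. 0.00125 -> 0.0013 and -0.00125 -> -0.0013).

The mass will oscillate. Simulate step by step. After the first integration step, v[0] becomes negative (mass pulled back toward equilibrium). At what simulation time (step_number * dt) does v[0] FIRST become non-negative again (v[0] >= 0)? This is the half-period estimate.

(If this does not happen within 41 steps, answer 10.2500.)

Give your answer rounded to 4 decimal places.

Answer: 5.5000

Derivation:
Step 0: x=[5.7000] v=[0.0000]
Step 1: x=[5.6759] v=[-0.0963]
Step 2: x=[5.6283] v=[-0.1905]
Step 3: x=[5.5582] v=[-0.2805]
Step 4: x=[5.4671] v=[-0.3644]
Step 5: x=[5.3570] v=[-0.4403]
Step 6: x=[5.2304] v=[-0.5066]
Step 7: x=[5.0900] v=[-0.5618]
Step 8: x=[4.9388] v=[-0.6047]
Step 9: x=[4.7802] v=[-0.6344]
Step 10: x=[4.6177] v=[-0.6502]
Step 11: x=[4.4548] v=[-0.6518]
Step 12: x=[4.2950] v=[-0.6391]
Step 13: x=[4.1419] v=[-0.6124]
Step 14: x=[3.9988] v=[-0.5723]
Step 15: x=[3.8689] v=[-0.5197]
Step 16: x=[3.7550] v=[-0.4557]
Step 17: x=[3.6596] v=[-0.3818]
Step 18: x=[3.5847] v=[-0.2995]
Step 19: x=[3.5320] v=[-0.2107]
Step 20: x=[3.5027] v=[-0.1173]
Step 21: x=[3.4974] v=[-0.0213]
Step 22: x=[3.5162] v=[0.0752]
First v>=0 after going negative at step 22, time=5.5000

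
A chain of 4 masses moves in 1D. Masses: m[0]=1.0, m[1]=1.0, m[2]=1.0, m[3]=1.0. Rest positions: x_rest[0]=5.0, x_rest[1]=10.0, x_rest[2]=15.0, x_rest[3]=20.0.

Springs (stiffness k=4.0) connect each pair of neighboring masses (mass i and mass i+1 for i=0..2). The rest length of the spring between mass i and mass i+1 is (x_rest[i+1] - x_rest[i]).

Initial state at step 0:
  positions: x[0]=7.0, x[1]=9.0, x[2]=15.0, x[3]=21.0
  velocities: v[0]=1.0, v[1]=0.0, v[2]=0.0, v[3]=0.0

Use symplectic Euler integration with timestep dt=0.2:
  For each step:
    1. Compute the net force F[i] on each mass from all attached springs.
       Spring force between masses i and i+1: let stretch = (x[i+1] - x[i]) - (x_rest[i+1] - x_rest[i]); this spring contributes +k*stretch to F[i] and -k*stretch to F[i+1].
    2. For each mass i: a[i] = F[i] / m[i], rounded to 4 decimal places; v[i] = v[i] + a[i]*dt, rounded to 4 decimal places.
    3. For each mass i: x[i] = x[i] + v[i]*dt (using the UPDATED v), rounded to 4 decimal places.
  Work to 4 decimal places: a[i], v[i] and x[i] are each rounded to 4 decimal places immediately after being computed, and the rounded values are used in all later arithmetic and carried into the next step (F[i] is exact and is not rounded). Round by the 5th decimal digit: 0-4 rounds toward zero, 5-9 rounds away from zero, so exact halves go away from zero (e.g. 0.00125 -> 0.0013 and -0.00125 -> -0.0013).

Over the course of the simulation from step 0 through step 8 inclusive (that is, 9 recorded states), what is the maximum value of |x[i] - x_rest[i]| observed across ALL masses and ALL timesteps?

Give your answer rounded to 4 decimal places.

Step 0: x=[7.0000 9.0000 15.0000 21.0000] v=[1.0000 0.0000 0.0000 0.0000]
Step 1: x=[6.7200 9.6400 15.0000 20.8400] v=[-1.4000 3.2000 0.0000 -0.8000]
Step 2: x=[6.1072 10.6704 15.0768 20.5456] v=[-3.0640 5.1520 0.3840 -1.4720]
Step 3: x=[5.4245 11.6757 15.3236 20.1762] v=[-3.4134 5.0266 1.2339 -1.8470]
Step 4: x=[4.9420 12.2645 15.7631 19.8304] v=[-2.4124 2.9440 2.1977 -1.7291]
Step 5: x=[4.8311 12.2415 16.2936 19.6338] v=[-0.5544 -0.1151 2.6527 -0.9829]
Step 6: x=[5.1059 11.6812 16.7102 19.7028] v=[1.3739 -2.8017 2.0832 0.3449]
Step 7: x=[5.6327 10.8735 16.8010 20.0930] v=[2.6341 -4.0387 0.4541 1.9508]
Step 8: x=[6.1980 10.1756 16.4701 20.7564] v=[2.8267 -3.4893 -1.6543 3.3172]
Max displacement = 2.2645

Answer: 2.2645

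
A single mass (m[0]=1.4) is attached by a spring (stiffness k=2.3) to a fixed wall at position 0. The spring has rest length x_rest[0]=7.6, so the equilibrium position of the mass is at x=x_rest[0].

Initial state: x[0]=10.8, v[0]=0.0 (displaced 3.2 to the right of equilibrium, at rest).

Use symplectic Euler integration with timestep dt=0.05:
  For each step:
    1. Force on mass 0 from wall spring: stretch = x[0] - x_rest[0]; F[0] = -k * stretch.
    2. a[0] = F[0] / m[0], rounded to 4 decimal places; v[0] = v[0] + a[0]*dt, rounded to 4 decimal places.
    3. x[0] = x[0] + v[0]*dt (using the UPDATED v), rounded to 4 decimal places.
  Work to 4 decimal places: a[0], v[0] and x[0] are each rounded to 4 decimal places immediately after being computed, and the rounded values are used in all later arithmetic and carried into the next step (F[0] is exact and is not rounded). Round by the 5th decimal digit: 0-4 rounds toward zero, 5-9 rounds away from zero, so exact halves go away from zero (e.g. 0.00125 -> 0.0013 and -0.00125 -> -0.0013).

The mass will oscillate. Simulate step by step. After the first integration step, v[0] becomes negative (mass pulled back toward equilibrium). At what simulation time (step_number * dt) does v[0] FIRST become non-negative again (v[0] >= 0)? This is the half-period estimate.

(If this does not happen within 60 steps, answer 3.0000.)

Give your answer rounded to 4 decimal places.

Step 0: x=[10.8000] v=[0.0000]
Step 1: x=[10.7869] v=[-0.2629]
Step 2: x=[10.7607] v=[-0.5247]
Step 3: x=[10.7215] v=[-0.7843]
Step 4: x=[10.6695] v=[-1.0407]
Step 5: x=[10.6049] v=[-1.2928]
Step 6: x=[10.5279] v=[-1.5396]
Step 7: x=[10.4389] v=[-1.7801]
Step 8: x=[10.3382] v=[-2.0133]
Step 9: x=[10.2263] v=[-2.2382]
Step 10: x=[10.1036] v=[-2.4539]
Step 11: x=[9.9706] v=[-2.6596]
Step 12: x=[9.8279] v=[-2.8543]
Step 13: x=[9.6760] v=[-3.0373]
Step 14: x=[9.5156] v=[-3.2078]
Step 15: x=[9.3473] v=[-3.3652]
Step 16: x=[9.1719] v=[-3.5087]
Step 17: x=[8.9900] v=[-3.6378]
Step 18: x=[8.8024] v=[-3.7520]
Step 19: x=[8.6099] v=[-3.8508]
Step 20: x=[8.4132] v=[-3.9338]
Step 21: x=[8.2132] v=[-4.0006]
Step 22: x=[8.0107] v=[-4.0510]
Step 23: x=[7.8065] v=[-4.0847]
Step 24: x=[7.6014] v=[-4.1017]
Step 25: x=[7.3963] v=[-4.1018]
Step 26: x=[7.1920] v=[-4.0851]
Step 27: x=[6.9894] v=[-4.0516]
Step 28: x=[6.7893] v=[-4.0014]
Step 29: x=[6.5926] v=[-3.9348]
Step 30: x=[6.4000] v=[-3.8521]
Step 31: x=[6.2123] v=[-3.7535]
Step 32: x=[6.0303] v=[-3.6395]
Step 33: x=[5.8548] v=[-3.5106]
Step 34: x=[5.6864] v=[-3.3672]
Step 35: x=[5.5259] v=[-3.2100]
Step 36: x=[5.3739] v=[-3.0396]
Step 37: x=[5.2311] v=[-2.8567]
Step 38: x=[5.0980] v=[-2.6621]
Step 39: x=[4.9752] v=[-2.4566]
Step 40: x=[4.8632] v=[-2.2410]
Step 41: x=[4.7624] v=[-2.0162]
Step 42: x=[4.6732] v=[-1.7831]
Step 43: x=[4.5961] v=[-1.5427]
Step 44: x=[4.5313] v=[-1.2960]
Step 45: x=[4.4791] v=[-1.0439]
Step 46: x=[4.4397] v=[-0.7875]
Step 47: x=[4.4133] v=[-0.5279]
Step 48: x=[4.4000] v=[-0.2661]
Step 49: x=[4.3998] v=[-0.0032]
Step 50: x=[4.4128] v=[0.2597]
First v>=0 after going negative at step 50, time=2.5000

Answer: 2.5000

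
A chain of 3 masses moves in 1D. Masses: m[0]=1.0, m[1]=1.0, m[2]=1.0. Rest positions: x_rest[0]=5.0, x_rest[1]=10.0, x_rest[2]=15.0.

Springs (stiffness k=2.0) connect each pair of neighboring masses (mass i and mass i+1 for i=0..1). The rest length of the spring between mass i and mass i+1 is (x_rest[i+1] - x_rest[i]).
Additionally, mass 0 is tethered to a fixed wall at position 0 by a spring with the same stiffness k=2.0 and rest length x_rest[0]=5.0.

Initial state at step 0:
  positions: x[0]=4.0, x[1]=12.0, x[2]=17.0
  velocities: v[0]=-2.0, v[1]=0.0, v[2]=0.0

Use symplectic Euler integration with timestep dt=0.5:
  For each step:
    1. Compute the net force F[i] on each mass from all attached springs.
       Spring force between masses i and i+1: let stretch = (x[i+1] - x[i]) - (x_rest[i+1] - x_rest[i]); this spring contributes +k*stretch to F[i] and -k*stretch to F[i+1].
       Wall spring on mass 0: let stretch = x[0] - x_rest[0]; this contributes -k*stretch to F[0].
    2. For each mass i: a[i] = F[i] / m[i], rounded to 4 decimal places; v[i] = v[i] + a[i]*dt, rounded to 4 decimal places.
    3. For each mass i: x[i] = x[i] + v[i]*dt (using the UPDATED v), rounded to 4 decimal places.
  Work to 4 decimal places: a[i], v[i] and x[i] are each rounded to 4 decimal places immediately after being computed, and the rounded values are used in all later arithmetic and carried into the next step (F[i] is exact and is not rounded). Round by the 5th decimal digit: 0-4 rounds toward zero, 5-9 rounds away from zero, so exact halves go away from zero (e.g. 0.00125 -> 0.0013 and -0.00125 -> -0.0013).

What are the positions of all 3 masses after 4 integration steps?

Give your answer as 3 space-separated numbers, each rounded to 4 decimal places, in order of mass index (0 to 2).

Step 0: x=[4.0000 12.0000 17.0000] v=[-2.0000 0.0000 0.0000]
Step 1: x=[5.0000 10.5000 17.0000] v=[2.0000 -3.0000 0.0000]
Step 2: x=[6.2500 9.5000 16.2500] v=[2.5000 -2.0000 -1.5000]
Step 3: x=[6.0000 10.2500 14.6250] v=[-0.5000 1.5000 -3.2500]
Step 4: x=[4.8750 11.0625 13.3125] v=[-2.2500 1.6250 -2.6250]

Answer: 4.8750 11.0625 13.3125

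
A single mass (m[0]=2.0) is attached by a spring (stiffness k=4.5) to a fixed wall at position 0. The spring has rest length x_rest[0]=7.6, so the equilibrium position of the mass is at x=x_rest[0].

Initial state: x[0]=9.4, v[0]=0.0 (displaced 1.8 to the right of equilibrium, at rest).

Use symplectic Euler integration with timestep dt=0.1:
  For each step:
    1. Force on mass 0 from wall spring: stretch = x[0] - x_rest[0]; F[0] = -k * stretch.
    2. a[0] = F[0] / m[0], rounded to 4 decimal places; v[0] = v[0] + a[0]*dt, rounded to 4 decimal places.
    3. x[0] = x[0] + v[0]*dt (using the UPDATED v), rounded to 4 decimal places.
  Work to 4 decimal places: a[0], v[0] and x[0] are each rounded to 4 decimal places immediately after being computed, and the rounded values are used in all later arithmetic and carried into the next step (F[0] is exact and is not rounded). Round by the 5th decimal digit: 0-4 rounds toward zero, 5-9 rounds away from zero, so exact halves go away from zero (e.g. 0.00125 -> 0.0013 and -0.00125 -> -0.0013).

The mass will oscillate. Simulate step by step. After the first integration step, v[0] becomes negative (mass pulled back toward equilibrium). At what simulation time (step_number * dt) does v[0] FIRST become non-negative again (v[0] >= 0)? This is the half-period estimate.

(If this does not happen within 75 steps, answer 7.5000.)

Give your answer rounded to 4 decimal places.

Answer: 2.1000

Derivation:
Step 0: x=[9.4000] v=[0.0000]
Step 1: x=[9.3595] v=[-0.4050]
Step 2: x=[9.2794] v=[-0.8009]
Step 3: x=[9.1615] v=[-1.1788]
Step 4: x=[9.0085] v=[-1.5301]
Step 5: x=[8.8238] v=[-1.8470]
Step 6: x=[8.6116] v=[-2.1224]
Step 7: x=[8.3766] v=[-2.3500]
Step 8: x=[8.1241] v=[-2.5247]
Step 9: x=[7.8598] v=[-2.6426]
Step 10: x=[7.5897] v=[-2.7011]
Step 11: x=[7.3198] v=[-2.6988]
Step 12: x=[7.0562] v=[-2.6358]
Step 13: x=[6.8049] v=[-2.5134]
Step 14: x=[6.5715] v=[-2.3345]
Step 15: x=[6.3612] v=[-2.1031]
Step 16: x=[6.1788] v=[-1.8244]
Step 17: x=[6.0283] v=[-1.5046]
Step 18: x=[5.9132] v=[-1.1510]
Step 19: x=[5.8361] v=[-0.7715]
Step 20: x=[5.7986] v=[-0.3746]
Step 21: x=[5.8017] v=[0.0307]
First v>=0 after going negative at step 21, time=2.1000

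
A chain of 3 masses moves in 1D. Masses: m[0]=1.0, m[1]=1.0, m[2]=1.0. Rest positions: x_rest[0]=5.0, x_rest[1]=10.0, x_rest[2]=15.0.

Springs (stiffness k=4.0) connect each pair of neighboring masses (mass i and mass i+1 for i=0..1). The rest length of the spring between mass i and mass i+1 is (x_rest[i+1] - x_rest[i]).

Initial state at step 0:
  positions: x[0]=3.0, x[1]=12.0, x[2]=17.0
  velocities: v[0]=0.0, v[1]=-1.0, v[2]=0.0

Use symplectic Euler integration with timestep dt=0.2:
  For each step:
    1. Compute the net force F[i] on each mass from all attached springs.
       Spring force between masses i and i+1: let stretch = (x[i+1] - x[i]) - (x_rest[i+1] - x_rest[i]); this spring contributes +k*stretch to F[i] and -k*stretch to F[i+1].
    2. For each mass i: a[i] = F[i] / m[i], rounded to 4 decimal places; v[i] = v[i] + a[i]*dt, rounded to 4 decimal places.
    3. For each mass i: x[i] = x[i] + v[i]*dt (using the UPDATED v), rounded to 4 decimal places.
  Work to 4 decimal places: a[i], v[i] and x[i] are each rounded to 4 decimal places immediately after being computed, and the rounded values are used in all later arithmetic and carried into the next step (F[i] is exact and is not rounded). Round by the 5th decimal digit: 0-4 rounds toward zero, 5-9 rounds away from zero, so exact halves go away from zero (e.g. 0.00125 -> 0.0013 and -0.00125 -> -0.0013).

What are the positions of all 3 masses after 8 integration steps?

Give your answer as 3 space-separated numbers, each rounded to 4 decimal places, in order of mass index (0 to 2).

Answer: 6.3493 11.6231 12.4275

Derivation:
Step 0: x=[3.0000 12.0000 17.0000] v=[0.0000 -1.0000 0.0000]
Step 1: x=[3.6400 11.1600 17.0000] v=[3.2000 -4.2000 0.0000]
Step 2: x=[4.6832 10.0512 16.8656] v=[5.2160 -5.5440 -0.6720]
Step 3: x=[5.7853 9.1738 16.4409] v=[5.5104 -4.3869 -2.1235]
Step 4: x=[6.6295 8.9170 15.6535] v=[4.2212 -1.2840 -3.9372]
Step 5: x=[7.0397 9.3720 14.5882] v=[2.0512 2.2752 -5.3264]
Step 6: x=[7.0231 10.2885 13.4883] v=[-0.0830 4.5823 -5.4994]
Step 7: x=[6.7290 11.1945 12.6765] v=[-1.4707 4.5298 -4.0592]
Step 8: x=[6.3493 11.6231 12.4275] v=[-1.8983 2.1430 -1.2448]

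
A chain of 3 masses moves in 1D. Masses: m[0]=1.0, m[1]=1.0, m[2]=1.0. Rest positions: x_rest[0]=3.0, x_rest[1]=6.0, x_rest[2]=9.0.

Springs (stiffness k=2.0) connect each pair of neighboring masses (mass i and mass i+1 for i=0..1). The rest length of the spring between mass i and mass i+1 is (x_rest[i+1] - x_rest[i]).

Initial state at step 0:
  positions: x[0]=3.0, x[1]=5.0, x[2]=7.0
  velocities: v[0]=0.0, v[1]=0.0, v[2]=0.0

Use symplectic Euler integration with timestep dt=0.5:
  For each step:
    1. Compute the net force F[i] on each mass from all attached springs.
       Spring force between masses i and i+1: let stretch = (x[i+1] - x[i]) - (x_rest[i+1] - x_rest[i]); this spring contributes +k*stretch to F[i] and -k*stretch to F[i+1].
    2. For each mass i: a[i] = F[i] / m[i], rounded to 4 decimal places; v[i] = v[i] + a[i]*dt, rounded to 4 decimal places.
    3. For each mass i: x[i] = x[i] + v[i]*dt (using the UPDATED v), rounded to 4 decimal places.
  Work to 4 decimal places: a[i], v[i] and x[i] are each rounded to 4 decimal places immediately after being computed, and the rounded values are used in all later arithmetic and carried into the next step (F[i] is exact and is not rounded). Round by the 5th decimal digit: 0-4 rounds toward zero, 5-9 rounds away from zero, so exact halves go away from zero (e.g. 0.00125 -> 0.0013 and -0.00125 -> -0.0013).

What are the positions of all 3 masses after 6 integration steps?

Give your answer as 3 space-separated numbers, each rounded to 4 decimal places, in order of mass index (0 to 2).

Answer: 1.9844 5.0001 8.0157

Derivation:
Step 0: x=[3.0000 5.0000 7.0000] v=[0.0000 0.0000 0.0000]
Step 1: x=[2.5000 5.0000 7.5000] v=[-1.0000 0.0000 1.0000]
Step 2: x=[1.7500 5.0000 8.2500] v=[-1.5000 0.0000 1.5000]
Step 3: x=[1.1250 5.0000 8.8750] v=[-1.2500 0.0000 1.2500]
Step 4: x=[0.9375 5.0000 9.0625] v=[-0.3750 0.0000 0.3750]
Step 5: x=[1.2813 5.0000 8.7188] v=[0.6875 0.0000 -0.6875]
Step 6: x=[1.9844 5.0001 8.0157] v=[1.4062 0.0001 -1.4063]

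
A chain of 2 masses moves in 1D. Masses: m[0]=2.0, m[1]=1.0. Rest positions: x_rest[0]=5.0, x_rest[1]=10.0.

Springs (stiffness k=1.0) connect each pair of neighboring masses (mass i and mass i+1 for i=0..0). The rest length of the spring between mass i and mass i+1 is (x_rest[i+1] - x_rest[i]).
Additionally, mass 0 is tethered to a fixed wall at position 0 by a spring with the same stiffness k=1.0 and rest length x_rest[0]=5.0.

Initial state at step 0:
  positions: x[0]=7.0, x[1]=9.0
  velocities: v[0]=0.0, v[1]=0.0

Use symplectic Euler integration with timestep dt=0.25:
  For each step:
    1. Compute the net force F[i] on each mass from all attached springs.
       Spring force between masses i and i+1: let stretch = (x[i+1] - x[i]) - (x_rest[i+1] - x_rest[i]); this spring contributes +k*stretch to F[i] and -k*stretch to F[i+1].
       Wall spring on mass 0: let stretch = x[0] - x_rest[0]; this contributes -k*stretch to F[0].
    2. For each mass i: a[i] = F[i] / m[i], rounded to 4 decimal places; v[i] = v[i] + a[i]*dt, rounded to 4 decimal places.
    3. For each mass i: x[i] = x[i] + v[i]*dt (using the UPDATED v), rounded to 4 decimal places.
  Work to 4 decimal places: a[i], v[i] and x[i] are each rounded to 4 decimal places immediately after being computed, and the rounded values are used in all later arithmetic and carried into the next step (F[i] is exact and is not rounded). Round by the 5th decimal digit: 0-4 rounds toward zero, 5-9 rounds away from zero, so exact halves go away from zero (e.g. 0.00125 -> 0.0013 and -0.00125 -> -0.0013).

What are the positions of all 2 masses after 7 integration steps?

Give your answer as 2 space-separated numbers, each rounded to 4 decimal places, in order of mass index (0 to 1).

Answer: 4.2754 11.9910

Derivation:
Step 0: x=[7.0000 9.0000] v=[0.0000 0.0000]
Step 1: x=[6.8438 9.1875] v=[-0.6250 0.7500]
Step 2: x=[6.5469 9.5410] v=[-1.1875 1.4141]
Step 3: x=[6.1390 10.0199] v=[-1.6316 1.9156]
Step 4: x=[5.6605 10.5688] v=[-1.9139 2.1954]
Step 5: x=[5.1585 11.1234] v=[-2.0079 2.2183]
Step 6: x=[4.6817 11.6177] v=[-1.9071 1.9771]
Step 7: x=[4.2754 11.9910] v=[-1.6253 1.4931]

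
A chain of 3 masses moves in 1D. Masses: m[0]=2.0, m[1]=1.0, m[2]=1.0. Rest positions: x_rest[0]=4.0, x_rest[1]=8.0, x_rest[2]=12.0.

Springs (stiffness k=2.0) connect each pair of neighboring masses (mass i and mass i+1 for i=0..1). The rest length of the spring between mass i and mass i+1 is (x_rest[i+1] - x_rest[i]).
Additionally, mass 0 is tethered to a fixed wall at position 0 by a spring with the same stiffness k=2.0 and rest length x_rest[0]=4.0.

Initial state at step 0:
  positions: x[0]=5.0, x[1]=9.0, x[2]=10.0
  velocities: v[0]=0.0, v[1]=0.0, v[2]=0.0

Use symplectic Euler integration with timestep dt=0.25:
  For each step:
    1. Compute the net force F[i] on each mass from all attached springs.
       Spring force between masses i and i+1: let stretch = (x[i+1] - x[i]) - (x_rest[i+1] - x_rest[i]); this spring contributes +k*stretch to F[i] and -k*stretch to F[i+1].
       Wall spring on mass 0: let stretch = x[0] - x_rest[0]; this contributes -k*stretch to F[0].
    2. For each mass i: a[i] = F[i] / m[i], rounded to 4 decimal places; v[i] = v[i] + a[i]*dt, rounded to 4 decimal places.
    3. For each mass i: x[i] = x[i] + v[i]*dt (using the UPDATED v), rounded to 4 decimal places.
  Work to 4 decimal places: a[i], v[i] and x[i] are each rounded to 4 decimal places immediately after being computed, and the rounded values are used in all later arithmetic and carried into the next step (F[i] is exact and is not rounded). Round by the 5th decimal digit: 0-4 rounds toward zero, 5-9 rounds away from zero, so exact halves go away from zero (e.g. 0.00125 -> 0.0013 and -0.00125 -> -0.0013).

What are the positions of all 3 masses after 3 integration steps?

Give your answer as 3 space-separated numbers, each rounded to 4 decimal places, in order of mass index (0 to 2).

Answer: 4.5572 7.3672 11.8096

Derivation:
Step 0: x=[5.0000 9.0000 10.0000] v=[0.0000 0.0000 0.0000]
Step 1: x=[4.9375 8.6250 10.3750] v=[-0.2500 -1.5000 1.5000]
Step 2: x=[4.7969 8.0078 11.0313] v=[-0.5625 -2.4688 2.6250]
Step 3: x=[4.5572 7.3672 11.8096] v=[-0.9590 -2.5625 3.1133]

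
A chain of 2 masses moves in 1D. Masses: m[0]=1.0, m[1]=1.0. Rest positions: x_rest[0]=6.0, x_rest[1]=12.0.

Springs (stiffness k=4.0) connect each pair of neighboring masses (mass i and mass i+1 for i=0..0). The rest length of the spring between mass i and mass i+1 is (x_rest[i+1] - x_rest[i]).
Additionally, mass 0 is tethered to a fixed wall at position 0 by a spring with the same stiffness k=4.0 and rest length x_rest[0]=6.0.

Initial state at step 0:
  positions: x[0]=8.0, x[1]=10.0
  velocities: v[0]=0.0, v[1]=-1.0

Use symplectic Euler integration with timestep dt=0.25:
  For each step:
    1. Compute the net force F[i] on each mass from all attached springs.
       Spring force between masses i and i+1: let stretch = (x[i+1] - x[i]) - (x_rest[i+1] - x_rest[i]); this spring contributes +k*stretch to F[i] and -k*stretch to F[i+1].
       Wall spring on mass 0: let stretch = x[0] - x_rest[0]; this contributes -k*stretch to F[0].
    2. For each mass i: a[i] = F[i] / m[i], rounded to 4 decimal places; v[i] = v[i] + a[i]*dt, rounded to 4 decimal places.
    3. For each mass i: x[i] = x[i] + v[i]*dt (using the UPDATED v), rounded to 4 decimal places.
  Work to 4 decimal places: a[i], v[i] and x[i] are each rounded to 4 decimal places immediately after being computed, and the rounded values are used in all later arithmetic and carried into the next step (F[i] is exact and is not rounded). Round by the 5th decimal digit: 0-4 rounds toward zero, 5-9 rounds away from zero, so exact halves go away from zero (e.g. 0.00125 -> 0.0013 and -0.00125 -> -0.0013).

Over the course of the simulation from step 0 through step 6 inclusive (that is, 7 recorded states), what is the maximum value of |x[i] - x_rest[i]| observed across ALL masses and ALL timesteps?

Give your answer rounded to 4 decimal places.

Step 0: x=[8.0000 10.0000] v=[0.0000 -1.0000]
Step 1: x=[6.5000 10.7500] v=[-6.0000 3.0000]
Step 2: x=[4.4375 11.9375] v=[-8.2500 4.7500]
Step 3: x=[3.1406 12.7500] v=[-5.1875 3.2500]
Step 4: x=[3.4609 12.6602] v=[1.2813 -0.3594]
Step 5: x=[5.2158 11.7705] v=[7.0197 -3.5587]
Step 6: x=[7.3055 10.7422] v=[8.3586 -4.1134]
Max displacement = 2.8594

Answer: 2.8594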